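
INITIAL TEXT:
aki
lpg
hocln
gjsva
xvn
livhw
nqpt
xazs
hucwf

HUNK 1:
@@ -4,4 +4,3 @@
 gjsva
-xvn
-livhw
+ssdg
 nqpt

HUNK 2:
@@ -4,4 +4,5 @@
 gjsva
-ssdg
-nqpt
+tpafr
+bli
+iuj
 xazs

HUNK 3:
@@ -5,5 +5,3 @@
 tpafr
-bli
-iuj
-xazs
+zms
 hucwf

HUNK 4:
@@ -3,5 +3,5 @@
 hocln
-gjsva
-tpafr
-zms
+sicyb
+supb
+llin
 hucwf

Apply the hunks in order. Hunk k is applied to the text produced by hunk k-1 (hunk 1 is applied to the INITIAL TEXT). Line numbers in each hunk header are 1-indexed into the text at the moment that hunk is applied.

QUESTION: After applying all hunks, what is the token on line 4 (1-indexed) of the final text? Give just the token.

Hunk 1: at line 4 remove [xvn,livhw] add [ssdg] -> 8 lines: aki lpg hocln gjsva ssdg nqpt xazs hucwf
Hunk 2: at line 4 remove [ssdg,nqpt] add [tpafr,bli,iuj] -> 9 lines: aki lpg hocln gjsva tpafr bli iuj xazs hucwf
Hunk 3: at line 5 remove [bli,iuj,xazs] add [zms] -> 7 lines: aki lpg hocln gjsva tpafr zms hucwf
Hunk 4: at line 3 remove [gjsva,tpafr,zms] add [sicyb,supb,llin] -> 7 lines: aki lpg hocln sicyb supb llin hucwf
Final line 4: sicyb

Answer: sicyb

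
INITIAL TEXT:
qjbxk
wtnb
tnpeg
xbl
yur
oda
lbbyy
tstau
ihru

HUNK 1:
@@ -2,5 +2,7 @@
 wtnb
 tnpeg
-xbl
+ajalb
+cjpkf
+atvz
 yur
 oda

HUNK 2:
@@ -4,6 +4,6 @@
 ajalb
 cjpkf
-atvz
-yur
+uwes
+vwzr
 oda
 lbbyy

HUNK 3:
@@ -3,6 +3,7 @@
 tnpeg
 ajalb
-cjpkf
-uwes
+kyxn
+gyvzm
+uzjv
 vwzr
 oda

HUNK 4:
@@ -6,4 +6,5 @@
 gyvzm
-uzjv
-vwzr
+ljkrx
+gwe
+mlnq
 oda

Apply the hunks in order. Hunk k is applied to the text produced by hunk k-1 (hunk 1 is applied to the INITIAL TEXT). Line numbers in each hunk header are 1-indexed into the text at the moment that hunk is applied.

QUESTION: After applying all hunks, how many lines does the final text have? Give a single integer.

Hunk 1: at line 2 remove [xbl] add [ajalb,cjpkf,atvz] -> 11 lines: qjbxk wtnb tnpeg ajalb cjpkf atvz yur oda lbbyy tstau ihru
Hunk 2: at line 4 remove [atvz,yur] add [uwes,vwzr] -> 11 lines: qjbxk wtnb tnpeg ajalb cjpkf uwes vwzr oda lbbyy tstau ihru
Hunk 3: at line 3 remove [cjpkf,uwes] add [kyxn,gyvzm,uzjv] -> 12 lines: qjbxk wtnb tnpeg ajalb kyxn gyvzm uzjv vwzr oda lbbyy tstau ihru
Hunk 4: at line 6 remove [uzjv,vwzr] add [ljkrx,gwe,mlnq] -> 13 lines: qjbxk wtnb tnpeg ajalb kyxn gyvzm ljkrx gwe mlnq oda lbbyy tstau ihru
Final line count: 13

Answer: 13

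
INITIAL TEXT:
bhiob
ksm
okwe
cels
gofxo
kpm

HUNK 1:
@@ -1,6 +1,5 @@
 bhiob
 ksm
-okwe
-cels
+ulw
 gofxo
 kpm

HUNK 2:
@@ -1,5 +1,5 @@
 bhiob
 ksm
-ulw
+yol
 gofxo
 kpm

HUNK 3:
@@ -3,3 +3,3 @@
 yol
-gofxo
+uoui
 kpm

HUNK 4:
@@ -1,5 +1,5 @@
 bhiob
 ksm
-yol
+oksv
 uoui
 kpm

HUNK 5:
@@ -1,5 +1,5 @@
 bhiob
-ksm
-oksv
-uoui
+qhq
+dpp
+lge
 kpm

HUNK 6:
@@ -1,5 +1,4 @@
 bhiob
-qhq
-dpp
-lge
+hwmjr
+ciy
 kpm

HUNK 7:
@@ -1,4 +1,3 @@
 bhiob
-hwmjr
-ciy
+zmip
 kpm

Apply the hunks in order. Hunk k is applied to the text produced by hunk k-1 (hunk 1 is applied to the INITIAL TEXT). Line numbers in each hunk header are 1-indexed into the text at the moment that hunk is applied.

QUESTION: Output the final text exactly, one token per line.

Answer: bhiob
zmip
kpm

Derivation:
Hunk 1: at line 1 remove [okwe,cels] add [ulw] -> 5 lines: bhiob ksm ulw gofxo kpm
Hunk 2: at line 1 remove [ulw] add [yol] -> 5 lines: bhiob ksm yol gofxo kpm
Hunk 3: at line 3 remove [gofxo] add [uoui] -> 5 lines: bhiob ksm yol uoui kpm
Hunk 4: at line 1 remove [yol] add [oksv] -> 5 lines: bhiob ksm oksv uoui kpm
Hunk 5: at line 1 remove [ksm,oksv,uoui] add [qhq,dpp,lge] -> 5 lines: bhiob qhq dpp lge kpm
Hunk 6: at line 1 remove [qhq,dpp,lge] add [hwmjr,ciy] -> 4 lines: bhiob hwmjr ciy kpm
Hunk 7: at line 1 remove [hwmjr,ciy] add [zmip] -> 3 lines: bhiob zmip kpm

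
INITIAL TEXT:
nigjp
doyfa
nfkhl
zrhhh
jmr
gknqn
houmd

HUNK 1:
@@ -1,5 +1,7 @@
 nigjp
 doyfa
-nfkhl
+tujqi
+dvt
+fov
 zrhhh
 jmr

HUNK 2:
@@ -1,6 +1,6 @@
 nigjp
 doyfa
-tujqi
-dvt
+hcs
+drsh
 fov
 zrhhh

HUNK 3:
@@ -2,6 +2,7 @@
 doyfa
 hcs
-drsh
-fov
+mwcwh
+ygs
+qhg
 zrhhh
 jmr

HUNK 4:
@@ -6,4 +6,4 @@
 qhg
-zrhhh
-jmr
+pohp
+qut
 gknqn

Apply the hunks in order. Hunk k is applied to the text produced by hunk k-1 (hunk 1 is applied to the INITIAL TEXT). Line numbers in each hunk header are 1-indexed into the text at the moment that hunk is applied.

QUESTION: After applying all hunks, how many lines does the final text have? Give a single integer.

Hunk 1: at line 1 remove [nfkhl] add [tujqi,dvt,fov] -> 9 lines: nigjp doyfa tujqi dvt fov zrhhh jmr gknqn houmd
Hunk 2: at line 1 remove [tujqi,dvt] add [hcs,drsh] -> 9 lines: nigjp doyfa hcs drsh fov zrhhh jmr gknqn houmd
Hunk 3: at line 2 remove [drsh,fov] add [mwcwh,ygs,qhg] -> 10 lines: nigjp doyfa hcs mwcwh ygs qhg zrhhh jmr gknqn houmd
Hunk 4: at line 6 remove [zrhhh,jmr] add [pohp,qut] -> 10 lines: nigjp doyfa hcs mwcwh ygs qhg pohp qut gknqn houmd
Final line count: 10

Answer: 10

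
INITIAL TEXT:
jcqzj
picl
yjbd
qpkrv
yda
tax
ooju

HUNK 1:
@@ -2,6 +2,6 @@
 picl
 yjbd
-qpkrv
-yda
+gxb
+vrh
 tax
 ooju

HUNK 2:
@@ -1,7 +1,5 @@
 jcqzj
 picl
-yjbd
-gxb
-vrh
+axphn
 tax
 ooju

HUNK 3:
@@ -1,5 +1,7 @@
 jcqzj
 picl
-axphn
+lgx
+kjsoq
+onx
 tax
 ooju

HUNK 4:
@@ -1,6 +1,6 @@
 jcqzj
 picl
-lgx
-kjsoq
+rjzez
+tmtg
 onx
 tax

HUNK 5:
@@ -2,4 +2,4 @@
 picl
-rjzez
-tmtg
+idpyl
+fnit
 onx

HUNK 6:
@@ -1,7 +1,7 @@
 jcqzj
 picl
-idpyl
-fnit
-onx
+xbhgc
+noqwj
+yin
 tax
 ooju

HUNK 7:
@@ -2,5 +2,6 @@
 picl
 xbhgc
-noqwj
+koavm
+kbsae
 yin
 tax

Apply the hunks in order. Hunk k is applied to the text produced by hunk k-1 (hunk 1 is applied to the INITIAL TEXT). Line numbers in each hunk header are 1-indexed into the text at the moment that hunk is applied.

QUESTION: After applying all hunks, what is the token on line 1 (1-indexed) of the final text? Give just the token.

Answer: jcqzj

Derivation:
Hunk 1: at line 2 remove [qpkrv,yda] add [gxb,vrh] -> 7 lines: jcqzj picl yjbd gxb vrh tax ooju
Hunk 2: at line 1 remove [yjbd,gxb,vrh] add [axphn] -> 5 lines: jcqzj picl axphn tax ooju
Hunk 3: at line 1 remove [axphn] add [lgx,kjsoq,onx] -> 7 lines: jcqzj picl lgx kjsoq onx tax ooju
Hunk 4: at line 1 remove [lgx,kjsoq] add [rjzez,tmtg] -> 7 lines: jcqzj picl rjzez tmtg onx tax ooju
Hunk 5: at line 2 remove [rjzez,tmtg] add [idpyl,fnit] -> 7 lines: jcqzj picl idpyl fnit onx tax ooju
Hunk 6: at line 1 remove [idpyl,fnit,onx] add [xbhgc,noqwj,yin] -> 7 lines: jcqzj picl xbhgc noqwj yin tax ooju
Hunk 7: at line 2 remove [noqwj] add [koavm,kbsae] -> 8 lines: jcqzj picl xbhgc koavm kbsae yin tax ooju
Final line 1: jcqzj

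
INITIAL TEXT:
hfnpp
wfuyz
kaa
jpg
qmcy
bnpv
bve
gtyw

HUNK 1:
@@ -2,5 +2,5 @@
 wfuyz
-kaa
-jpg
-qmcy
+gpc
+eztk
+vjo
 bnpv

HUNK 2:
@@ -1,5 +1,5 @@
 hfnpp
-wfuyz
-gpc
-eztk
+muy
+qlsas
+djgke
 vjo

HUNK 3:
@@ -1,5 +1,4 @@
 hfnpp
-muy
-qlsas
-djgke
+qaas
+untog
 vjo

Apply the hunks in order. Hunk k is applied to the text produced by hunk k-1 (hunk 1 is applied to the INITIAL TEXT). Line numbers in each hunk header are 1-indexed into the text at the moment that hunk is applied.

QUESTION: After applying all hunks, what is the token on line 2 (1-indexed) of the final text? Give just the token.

Answer: qaas

Derivation:
Hunk 1: at line 2 remove [kaa,jpg,qmcy] add [gpc,eztk,vjo] -> 8 lines: hfnpp wfuyz gpc eztk vjo bnpv bve gtyw
Hunk 2: at line 1 remove [wfuyz,gpc,eztk] add [muy,qlsas,djgke] -> 8 lines: hfnpp muy qlsas djgke vjo bnpv bve gtyw
Hunk 3: at line 1 remove [muy,qlsas,djgke] add [qaas,untog] -> 7 lines: hfnpp qaas untog vjo bnpv bve gtyw
Final line 2: qaas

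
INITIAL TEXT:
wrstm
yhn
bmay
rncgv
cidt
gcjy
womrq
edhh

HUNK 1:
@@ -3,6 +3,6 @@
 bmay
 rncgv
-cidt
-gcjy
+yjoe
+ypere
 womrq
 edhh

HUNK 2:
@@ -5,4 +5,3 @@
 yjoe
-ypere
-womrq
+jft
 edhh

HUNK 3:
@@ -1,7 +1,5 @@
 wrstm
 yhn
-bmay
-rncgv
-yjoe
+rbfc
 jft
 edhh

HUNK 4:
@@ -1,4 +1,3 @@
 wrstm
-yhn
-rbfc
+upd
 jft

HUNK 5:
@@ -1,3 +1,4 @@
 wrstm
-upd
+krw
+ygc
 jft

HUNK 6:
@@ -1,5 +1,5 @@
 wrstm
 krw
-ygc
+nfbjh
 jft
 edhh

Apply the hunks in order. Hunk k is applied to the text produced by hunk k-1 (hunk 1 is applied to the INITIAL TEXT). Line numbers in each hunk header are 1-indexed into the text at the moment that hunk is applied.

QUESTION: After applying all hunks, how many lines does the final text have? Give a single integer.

Hunk 1: at line 3 remove [cidt,gcjy] add [yjoe,ypere] -> 8 lines: wrstm yhn bmay rncgv yjoe ypere womrq edhh
Hunk 2: at line 5 remove [ypere,womrq] add [jft] -> 7 lines: wrstm yhn bmay rncgv yjoe jft edhh
Hunk 3: at line 1 remove [bmay,rncgv,yjoe] add [rbfc] -> 5 lines: wrstm yhn rbfc jft edhh
Hunk 4: at line 1 remove [yhn,rbfc] add [upd] -> 4 lines: wrstm upd jft edhh
Hunk 5: at line 1 remove [upd] add [krw,ygc] -> 5 lines: wrstm krw ygc jft edhh
Hunk 6: at line 1 remove [ygc] add [nfbjh] -> 5 lines: wrstm krw nfbjh jft edhh
Final line count: 5

Answer: 5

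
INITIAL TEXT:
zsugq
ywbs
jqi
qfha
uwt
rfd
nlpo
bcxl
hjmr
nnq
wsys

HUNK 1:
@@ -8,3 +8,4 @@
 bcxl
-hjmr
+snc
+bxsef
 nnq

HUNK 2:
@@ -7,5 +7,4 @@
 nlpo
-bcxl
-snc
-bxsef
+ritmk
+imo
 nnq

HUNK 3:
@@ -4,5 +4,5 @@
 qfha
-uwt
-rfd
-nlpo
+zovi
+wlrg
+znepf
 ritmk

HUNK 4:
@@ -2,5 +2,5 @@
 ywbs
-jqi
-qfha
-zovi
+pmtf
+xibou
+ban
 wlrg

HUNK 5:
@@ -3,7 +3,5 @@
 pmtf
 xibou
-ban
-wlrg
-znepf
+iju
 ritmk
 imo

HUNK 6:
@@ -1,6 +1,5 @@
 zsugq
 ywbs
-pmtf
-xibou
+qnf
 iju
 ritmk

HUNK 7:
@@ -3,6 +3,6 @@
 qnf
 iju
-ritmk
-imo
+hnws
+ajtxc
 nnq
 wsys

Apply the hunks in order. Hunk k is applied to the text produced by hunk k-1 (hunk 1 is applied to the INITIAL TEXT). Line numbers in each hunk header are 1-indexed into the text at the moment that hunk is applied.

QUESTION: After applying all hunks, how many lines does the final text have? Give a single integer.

Answer: 8

Derivation:
Hunk 1: at line 8 remove [hjmr] add [snc,bxsef] -> 12 lines: zsugq ywbs jqi qfha uwt rfd nlpo bcxl snc bxsef nnq wsys
Hunk 2: at line 7 remove [bcxl,snc,bxsef] add [ritmk,imo] -> 11 lines: zsugq ywbs jqi qfha uwt rfd nlpo ritmk imo nnq wsys
Hunk 3: at line 4 remove [uwt,rfd,nlpo] add [zovi,wlrg,znepf] -> 11 lines: zsugq ywbs jqi qfha zovi wlrg znepf ritmk imo nnq wsys
Hunk 4: at line 2 remove [jqi,qfha,zovi] add [pmtf,xibou,ban] -> 11 lines: zsugq ywbs pmtf xibou ban wlrg znepf ritmk imo nnq wsys
Hunk 5: at line 3 remove [ban,wlrg,znepf] add [iju] -> 9 lines: zsugq ywbs pmtf xibou iju ritmk imo nnq wsys
Hunk 6: at line 1 remove [pmtf,xibou] add [qnf] -> 8 lines: zsugq ywbs qnf iju ritmk imo nnq wsys
Hunk 7: at line 3 remove [ritmk,imo] add [hnws,ajtxc] -> 8 lines: zsugq ywbs qnf iju hnws ajtxc nnq wsys
Final line count: 8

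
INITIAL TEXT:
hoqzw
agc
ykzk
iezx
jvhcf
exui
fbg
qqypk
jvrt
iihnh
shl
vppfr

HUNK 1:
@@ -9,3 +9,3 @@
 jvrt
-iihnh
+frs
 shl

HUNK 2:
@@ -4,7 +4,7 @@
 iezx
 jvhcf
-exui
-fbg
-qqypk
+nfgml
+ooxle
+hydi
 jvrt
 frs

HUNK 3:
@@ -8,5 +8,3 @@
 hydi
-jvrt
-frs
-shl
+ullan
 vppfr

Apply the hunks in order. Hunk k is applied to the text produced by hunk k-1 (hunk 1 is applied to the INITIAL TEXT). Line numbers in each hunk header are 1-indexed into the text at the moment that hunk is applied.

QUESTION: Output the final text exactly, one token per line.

Answer: hoqzw
agc
ykzk
iezx
jvhcf
nfgml
ooxle
hydi
ullan
vppfr

Derivation:
Hunk 1: at line 9 remove [iihnh] add [frs] -> 12 lines: hoqzw agc ykzk iezx jvhcf exui fbg qqypk jvrt frs shl vppfr
Hunk 2: at line 4 remove [exui,fbg,qqypk] add [nfgml,ooxle,hydi] -> 12 lines: hoqzw agc ykzk iezx jvhcf nfgml ooxle hydi jvrt frs shl vppfr
Hunk 3: at line 8 remove [jvrt,frs,shl] add [ullan] -> 10 lines: hoqzw agc ykzk iezx jvhcf nfgml ooxle hydi ullan vppfr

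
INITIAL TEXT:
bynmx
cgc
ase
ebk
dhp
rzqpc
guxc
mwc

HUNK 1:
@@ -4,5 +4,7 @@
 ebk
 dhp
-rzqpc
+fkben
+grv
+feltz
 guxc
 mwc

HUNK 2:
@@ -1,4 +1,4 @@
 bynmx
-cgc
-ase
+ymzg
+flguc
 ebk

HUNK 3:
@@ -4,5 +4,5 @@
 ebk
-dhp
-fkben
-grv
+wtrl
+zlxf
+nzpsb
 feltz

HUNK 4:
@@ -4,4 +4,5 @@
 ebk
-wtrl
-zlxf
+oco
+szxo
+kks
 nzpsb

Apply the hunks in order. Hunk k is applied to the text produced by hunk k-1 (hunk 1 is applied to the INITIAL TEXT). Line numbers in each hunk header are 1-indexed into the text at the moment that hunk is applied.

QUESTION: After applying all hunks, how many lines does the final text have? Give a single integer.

Hunk 1: at line 4 remove [rzqpc] add [fkben,grv,feltz] -> 10 lines: bynmx cgc ase ebk dhp fkben grv feltz guxc mwc
Hunk 2: at line 1 remove [cgc,ase] add [ymzg,flguc] -> 10 lines: bynmx ymzg flguc ebk dhp fkben grv feltz guxc mwc
Hunk 3: at line 4 remove [dhp,fkben,grv] add [wtrl,zlxf,nzpsb] -> 10 lines: bynmx ymzg flguc ebk wtrl zlxf nzpsb feltz guxc mwc
Hunk 4: at line 4 remove [wtrl,zlxf] add [oco,szxo,kks] -> 11 lines: bynmx ymzg flguc ebk oco szxo kks nzpsb feltz guxc mwc
Final line count: 11

Answer: 11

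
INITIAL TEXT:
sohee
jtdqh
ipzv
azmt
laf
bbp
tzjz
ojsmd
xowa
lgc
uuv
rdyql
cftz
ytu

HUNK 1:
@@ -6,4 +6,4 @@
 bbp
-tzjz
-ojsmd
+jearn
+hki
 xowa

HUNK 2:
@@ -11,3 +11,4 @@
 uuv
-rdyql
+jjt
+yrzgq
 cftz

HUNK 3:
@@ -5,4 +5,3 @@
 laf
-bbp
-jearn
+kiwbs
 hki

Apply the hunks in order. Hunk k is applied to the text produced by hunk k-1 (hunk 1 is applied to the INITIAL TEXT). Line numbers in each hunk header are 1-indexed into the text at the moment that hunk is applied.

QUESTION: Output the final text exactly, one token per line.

Answer: sohee
jtdqh
ipzv
azmt
laf
kiwbs
hki
xowa
lgc
uuv
jjt
yrzgq
cftz
ytu

Derivation:
Hunk 1: at line 6 remove [tzjz,ojsmd] add [jearn,hki] -> 14 lines: sohee jtdqh ipzv azmt laf bbp jearn hki xowa lgc uuv rdyql cftz ytu
Hunk 2: at line 11 remove [rdyql] add [jjt,yrzgq] -> 15 lines: sohee jtdqh ipzv azmt laf bbp jearn hki xowa lgc uuv jjt yrzgq cftz ytu
Hunk 3: at line 5 remove [bbp,jearn] add [kiwbs] -> 14 lines: sohee jtdqh ipzv azmt laf kiwbs hki xowa lgc uuv jjt yrzgq cftz ytu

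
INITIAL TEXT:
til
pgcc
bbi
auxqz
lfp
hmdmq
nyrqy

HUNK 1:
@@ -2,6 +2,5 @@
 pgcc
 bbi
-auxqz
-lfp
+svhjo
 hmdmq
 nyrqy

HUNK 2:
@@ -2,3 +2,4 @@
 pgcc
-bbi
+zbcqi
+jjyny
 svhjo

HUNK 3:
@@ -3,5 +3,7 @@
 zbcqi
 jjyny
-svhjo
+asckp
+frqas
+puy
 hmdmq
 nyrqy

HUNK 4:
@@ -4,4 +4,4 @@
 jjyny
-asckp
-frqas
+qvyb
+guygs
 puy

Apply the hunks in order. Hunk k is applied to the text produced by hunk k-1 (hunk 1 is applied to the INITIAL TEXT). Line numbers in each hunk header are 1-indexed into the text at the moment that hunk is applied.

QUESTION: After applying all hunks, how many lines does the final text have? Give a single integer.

Hunk 1: at line 2 remove [auxqz,lfp] add [svhjo] -> 6 lines: til pgcc bbi svhjo hmdmq nyrqy
Hunk 2: at line 2 remove [bbi] add [zbcqi,jjyny] -> 7 lines: til pgcc zbcqi jjyny svhjo hmdmq nyrqy
Hunk 3: at line 3 remove [svhjo] add [asckp,frqas,puy] -> 9 lines: til pgcc zbcqi jjyny asckp frqas puy hmdmq nyrqy
Hunk 4: at line 4 remove [asckp,frqas] add [qvyb,guygs] -> 9 lines: til pgcc zbcqi jjyny qvyb guygs puy hmdmq nyrqy
Final line count: 9

Answer: 9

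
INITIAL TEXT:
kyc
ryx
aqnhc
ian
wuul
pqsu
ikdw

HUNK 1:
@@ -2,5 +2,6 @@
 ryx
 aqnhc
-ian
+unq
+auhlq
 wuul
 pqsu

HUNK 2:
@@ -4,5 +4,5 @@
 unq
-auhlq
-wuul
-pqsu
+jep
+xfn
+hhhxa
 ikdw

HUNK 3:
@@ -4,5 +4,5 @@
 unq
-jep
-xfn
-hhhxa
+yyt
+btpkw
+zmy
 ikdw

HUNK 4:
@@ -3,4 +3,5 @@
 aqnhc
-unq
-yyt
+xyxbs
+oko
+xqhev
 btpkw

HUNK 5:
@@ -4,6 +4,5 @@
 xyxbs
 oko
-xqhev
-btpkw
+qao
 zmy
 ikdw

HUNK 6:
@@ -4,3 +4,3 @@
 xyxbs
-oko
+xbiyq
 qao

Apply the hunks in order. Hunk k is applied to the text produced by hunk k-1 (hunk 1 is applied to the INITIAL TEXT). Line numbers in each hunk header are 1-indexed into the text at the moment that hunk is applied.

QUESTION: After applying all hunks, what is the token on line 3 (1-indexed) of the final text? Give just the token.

Hunk 1: at line 2 remove [ian] add [unq,auhlq] -> 8 lines: kyc ryx aqnhc unq auhlq wuul pqsu ikdw
Hunk 2: at line 4 remove [auhlq,wuul,pqsu] add [jep,xfn,hhhxa] -> 8 lines: kyc ryx aqnhc unq jep xfn hhhxa ikdw
Hunk 3: at line 4 remove [jep,xfn,hhhxa] add [yyt,btpkw,zmy] -> 8 lines: kyc ryx aqnhc unq yyt btpkw zmy ikdw
Hunk 4: at line 3 remove [unq,yyt] add [xyxbs,oko,xqhev] -> 9 lines: kyc ryx aqnhc xyxbs oko xqhev btpkw zmy ikdw
Hunk 5: at line 4 remove [xqhev,btpkw] add [qao] -> 8 lines: kyc ryx aqnhc xyxbs oko qao zmy ikdw
Hunk 6: at line 4 remove [oko] add [xbiyq] -> 8 lines: kyc ryx aqnhc xyxbs xbiyq qao zmy ikdw
Final line 3: aqnhc

Answer: aqnhc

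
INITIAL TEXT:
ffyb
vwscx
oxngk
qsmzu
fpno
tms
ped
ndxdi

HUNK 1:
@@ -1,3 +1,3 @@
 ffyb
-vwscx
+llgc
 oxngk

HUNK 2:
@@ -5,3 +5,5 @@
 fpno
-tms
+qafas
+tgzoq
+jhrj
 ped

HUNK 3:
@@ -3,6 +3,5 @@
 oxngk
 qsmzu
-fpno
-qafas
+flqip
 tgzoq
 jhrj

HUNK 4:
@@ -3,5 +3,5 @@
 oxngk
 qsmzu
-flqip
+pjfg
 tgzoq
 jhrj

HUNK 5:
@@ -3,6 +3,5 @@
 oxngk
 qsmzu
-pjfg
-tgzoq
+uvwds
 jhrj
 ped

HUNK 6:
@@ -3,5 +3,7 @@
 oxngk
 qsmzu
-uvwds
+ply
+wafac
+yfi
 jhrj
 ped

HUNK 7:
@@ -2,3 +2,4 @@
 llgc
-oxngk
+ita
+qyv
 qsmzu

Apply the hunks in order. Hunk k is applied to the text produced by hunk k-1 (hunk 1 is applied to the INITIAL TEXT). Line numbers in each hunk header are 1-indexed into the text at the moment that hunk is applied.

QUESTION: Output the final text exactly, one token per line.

Hunk 1: at line 1 remove [vwscx] add [llgc] -> 8 lines: ffyb llgc oxngk qsmzu fpno tms ped ndxdi
Hunk 2: at line 5 remove [tms] add [qafas,tgzoq,jhrj] -> 10 lines: ffyb llgc oxngk qsmzu fpno qafas tgzoq jhrj ped ndxdi
Hunk 3: at line 3 remove [fpno,qafas] add [flqip] -> 9 lines: ffyb llgc oxngk qsmzu flqip tgzoq jhrj ped ndxdi
Hunk 4: at line 3 remove [flqip] add [pjfg] -> 9 lines: ffyb llgc oxngk qsmzu pjfg tgzoq jhrj ped ndxdi
Hunk 5: at line 3 remove [pjfg,tgzoq] add [uvwds] -> 8 lines: ffyb llgc oxngk qsmzu uvwds jhrj ped ndxdi
Hunk 6: at line 3 remove [uvwds] add [ply,wafac,yfi] -> 10 lines: ffyb llgc oxngk qsmzu ply wafac yfi jhrj ped ndxdi
Hunk 7: at line 2 remove [oxngk] add [ita,qyv] -> 11 lines: ffyb llgc ita qyv qsmzu ply wafac yfi jhrj ped ndxdi

Answer: ffyb
llgc
ita
qyv
qsmzu
ply
wafac
yfi
jhrj
ped
ndxdi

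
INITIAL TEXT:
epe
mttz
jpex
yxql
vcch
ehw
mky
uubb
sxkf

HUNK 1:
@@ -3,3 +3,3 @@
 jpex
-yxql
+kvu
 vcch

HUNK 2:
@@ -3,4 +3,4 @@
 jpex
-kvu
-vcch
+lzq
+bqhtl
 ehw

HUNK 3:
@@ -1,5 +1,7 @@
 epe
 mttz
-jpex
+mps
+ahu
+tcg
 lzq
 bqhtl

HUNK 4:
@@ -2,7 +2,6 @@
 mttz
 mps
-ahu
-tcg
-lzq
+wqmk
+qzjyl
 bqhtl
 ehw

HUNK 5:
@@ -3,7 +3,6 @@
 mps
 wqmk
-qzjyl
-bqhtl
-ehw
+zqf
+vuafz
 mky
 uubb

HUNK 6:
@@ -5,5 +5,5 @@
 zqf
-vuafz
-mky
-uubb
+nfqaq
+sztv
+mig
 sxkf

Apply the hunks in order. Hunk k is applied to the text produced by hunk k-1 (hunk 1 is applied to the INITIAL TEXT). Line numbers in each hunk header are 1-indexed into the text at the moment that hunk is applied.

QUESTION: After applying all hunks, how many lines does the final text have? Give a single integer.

Hunk 1: at line 3 remove [yxql] add [kvu] -> 9 lines: epe mttz jpex kvu vcch ehw mky uubb sxkf
Hunk 2: at line 3 remove [kvu,vcch] add [lzq,bqhtl] -> 9 lines: epe mttz jpex lzq bqhtl ehw mky uubb sxkf
Hunk 3: at line 1 remove [jpex] add [mps,ahu,tcg] -> 11 lines: epe mttz mps ahu tcg lzq bqhtl ehw mky uubb sxkf
Hunk 4: at line 2 remove [ahu,tcg,lzq] add [wqmk,qzjyl] -> 10 lines: epe mttz mps wqmk qzjyl bqhtl ehw mky uubb sxkf
Hunk 5: at line 3 remove [qzjyl,bqhtl,ehw] add [zqf,vuafz] -> 9 lines: epe mttz mps wqmk zqf vuafz mky uubb sxkf
Hunk 6: at line 5 remove [vuafz,mky,uubb] add [nfqaq,sztv,mig] -> 9 lines: epe mttz mps wqmk zqf nfqaq sztv mig sxkf
Final line count: 9

Answer: 9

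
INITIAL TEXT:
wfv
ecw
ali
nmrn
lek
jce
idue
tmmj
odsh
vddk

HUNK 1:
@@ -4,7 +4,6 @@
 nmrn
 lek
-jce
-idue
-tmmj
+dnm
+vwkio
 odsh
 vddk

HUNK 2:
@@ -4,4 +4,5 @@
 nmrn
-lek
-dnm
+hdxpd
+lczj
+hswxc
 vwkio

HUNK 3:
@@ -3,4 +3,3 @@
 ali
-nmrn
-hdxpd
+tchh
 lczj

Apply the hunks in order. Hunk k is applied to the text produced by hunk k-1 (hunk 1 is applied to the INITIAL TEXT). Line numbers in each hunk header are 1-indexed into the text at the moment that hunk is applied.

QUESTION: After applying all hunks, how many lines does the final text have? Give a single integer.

Answer: 9

Derivation:
Hunk 1: at line 4 remove [jce,idue,tmmj] add [dnm,vwkio] -> 9 lines: wfv ecw ali nmrn lek dnm vwkio odsh vddk
Hunk 2: at line 4 remove [lek,dnm] add [hdxpd,lczj,hswxc] -> 10 lines: wfv ecw ali nmrn hdxpd lczj hswxc vwkio odsh vddk
Hunk 3: at line 3 remove [nmrn,hdxpd] add [tchh] -> 9 lines: wfv ecw ali tchh lczj hswxc vwkio odsh vddk
Final line count: 9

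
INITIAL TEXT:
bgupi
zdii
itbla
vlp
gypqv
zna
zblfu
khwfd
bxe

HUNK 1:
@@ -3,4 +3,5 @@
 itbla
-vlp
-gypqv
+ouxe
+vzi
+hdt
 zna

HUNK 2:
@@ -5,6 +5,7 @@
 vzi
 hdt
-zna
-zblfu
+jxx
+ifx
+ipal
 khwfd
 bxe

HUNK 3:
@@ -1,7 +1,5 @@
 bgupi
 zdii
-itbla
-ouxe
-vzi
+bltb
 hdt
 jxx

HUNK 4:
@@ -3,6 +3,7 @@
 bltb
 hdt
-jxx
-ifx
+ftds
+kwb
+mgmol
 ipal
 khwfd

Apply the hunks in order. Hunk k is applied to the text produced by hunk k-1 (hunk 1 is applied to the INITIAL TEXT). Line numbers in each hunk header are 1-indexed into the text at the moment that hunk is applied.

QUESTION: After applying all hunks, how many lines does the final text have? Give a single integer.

Hunk 1: at line 3 remove [vlp,gypqv] add [ouxe,vzi,hdt] -> 10 lines: bgupi zdii itbla ouxe vzi hdt zna zblfu khwfd bxe
Hunk 2: at line 5 remove [zna,zblfu] add [jxx,ifx,ipal] -> 11 lines: bgupi zdii itbla ouxe vzi hdt jxx ifx ipal khwfd bxe
Hunk 3: at line 1 remove [itbla,ouxe,vzi] add [bltb] -> 9 lines: bgupi zdii bltb hdt jxx ifx ipal khwfd bxe
Hunk 4: at line 3 remove [jxx,ifx] add [ftds,kwb,mgmol] -> 10 lines: bgupi zdii bltb hdt ftds kwb mgmol ipal khwfd bxe
Final line count: 10

Answer: 10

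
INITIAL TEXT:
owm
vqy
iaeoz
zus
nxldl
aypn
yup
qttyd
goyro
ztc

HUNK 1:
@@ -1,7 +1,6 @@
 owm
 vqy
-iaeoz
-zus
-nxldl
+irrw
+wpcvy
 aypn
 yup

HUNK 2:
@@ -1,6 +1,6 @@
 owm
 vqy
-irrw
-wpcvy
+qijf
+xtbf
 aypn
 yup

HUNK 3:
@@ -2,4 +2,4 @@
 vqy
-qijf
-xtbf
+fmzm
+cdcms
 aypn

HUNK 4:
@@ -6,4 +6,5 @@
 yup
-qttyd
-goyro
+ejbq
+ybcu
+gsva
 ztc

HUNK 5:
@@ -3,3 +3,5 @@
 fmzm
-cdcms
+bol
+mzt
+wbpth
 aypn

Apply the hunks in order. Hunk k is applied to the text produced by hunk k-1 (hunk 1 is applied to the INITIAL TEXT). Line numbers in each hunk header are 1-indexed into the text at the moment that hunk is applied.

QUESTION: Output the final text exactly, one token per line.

Answer: owm
vqy
fmzm
bol
mzt
wbpth
aypn
yup
ejbq
ybcu
gsva
ztc

Derivation:
Hunk 1: at line 1 remove [iaeoz,zus,nxldl] add [irrw,wpcvy] -> 9 lines: owm vqy irrw wpcvy aypn yup qttyd goyro ztc
Hunk 2: at line 1 remove [irrw,wpcvy] add [qijf,xtbf] -> 9 lines: owm vqy qijf xtbf aypn yup qttyd goyro ztc
Hunk 3: at line 2 remove [qijf,xtbf] add [fmzm,cdcms] -> 9 lines: owm vqy fmzm cdcms aypn yup qttyd goyro ztc
Hunk 4: at line 6 remove [qttyd,goyro] add [ejbq,ybcu,gsva] -> 10 lines: owm vqy fmzm cdcms aypn yup ejbq ybcu gsva ztc
Hunk 5: at line 3 remove [cdcms] add [bol,mzt,wbpth] -> 12 lines: owm vqy fmzm bol mzt wbpth aypn yup ejbq ybcu gsva ztc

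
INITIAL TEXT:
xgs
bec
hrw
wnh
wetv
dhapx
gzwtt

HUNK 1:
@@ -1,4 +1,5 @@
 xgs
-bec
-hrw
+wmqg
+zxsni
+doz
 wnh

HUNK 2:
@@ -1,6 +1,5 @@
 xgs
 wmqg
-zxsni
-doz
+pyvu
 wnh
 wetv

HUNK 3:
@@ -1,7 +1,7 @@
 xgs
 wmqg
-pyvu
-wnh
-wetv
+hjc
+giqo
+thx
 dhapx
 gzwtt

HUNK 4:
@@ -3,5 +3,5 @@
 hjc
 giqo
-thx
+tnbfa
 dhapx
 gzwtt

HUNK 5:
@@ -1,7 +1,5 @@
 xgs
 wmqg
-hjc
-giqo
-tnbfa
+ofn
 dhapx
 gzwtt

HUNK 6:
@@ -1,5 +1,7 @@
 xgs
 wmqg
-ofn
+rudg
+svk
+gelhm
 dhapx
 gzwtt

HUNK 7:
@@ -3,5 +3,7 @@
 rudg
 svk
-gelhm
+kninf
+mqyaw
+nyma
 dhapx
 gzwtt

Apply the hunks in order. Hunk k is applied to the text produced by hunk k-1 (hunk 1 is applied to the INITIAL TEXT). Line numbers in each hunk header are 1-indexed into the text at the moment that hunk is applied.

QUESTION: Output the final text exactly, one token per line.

Answer: xgs
wmqg
rudg
svk
kninf
mqyaw
nyma
dhapx
gzwtt

Derivation:
Hunk 1: at line 1 remove [bec,hrw] add [wmqg,zxsni,doz] -> 8 lines: xgs wmqg zxsni doz wnh wetv dhapx gzwtt
Hunk 2: at line 1 remove [zxsni,doz] add [pyvu] -> 7 lines: xgs wmqg pyvu wnh wetv dhapx gzwtt
Hunk 3: at line 1 remove [pyvu,wnh,wetv] add [hjc,giqo,thx] -> 7 lines: xgs wmqg hjc giqo thx dhapx gzwtt
Hunk 4: at line 3 remove [thx] add [tnbfa] -> 7 lines: xgs wmqg hjc giqo tnbfa dhapx gzwtt
Hunk 5: at line 1 remove [hjc,giqo,tnbfa] add [ofn] -> 5 lines: xgs wmqg ofn dhapx gzwtt
Hunk 6: at line 1 remove [ofn] add [rudg,svk,gelhm] -> 7 lines: xgs wmqg rudg svk gelhm dhapx gzwtt
Hunk 7: at line 3 remove [gelhm] add [kninf,mqyaw,nyma] -> 9 lines: xgs wmqg rudg svk kninf mqyaw nyma dhapx gzwtt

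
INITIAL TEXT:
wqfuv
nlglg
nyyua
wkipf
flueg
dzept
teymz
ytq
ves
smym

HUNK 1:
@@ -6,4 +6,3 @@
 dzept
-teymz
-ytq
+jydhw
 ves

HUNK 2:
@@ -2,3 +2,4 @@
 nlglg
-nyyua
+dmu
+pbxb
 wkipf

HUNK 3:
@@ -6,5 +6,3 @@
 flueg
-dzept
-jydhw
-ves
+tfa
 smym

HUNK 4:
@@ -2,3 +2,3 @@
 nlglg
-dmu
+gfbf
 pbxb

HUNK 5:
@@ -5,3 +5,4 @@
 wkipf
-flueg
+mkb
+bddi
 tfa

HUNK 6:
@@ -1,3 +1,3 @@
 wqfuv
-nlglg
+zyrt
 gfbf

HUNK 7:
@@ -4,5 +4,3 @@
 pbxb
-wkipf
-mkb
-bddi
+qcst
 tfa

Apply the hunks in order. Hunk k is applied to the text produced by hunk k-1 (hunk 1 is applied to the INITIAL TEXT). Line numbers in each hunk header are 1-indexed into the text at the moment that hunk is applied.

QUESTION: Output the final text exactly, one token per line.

Answer: wqfuv
zyrt
gfbf
pbxb
qcst
tfa
smym

Derivation:
Hunk 1: at line 6 remove [teymz,ytq] add [jydhw] -> 9 lines: wqfuv nlglg nyyua wkipf flueg dzept jydhw ves smym
Hunk 2: at line 2 remove [nyyua] add [dmu,pbxb] -> 10 lines: wqfuv nlglg dmu pbxb wkipf flueg dzept jydhw ves smym
Hunk 3: at line 6 remove [dzept,jydhw,ves] add [tfa] -> 8 lines: wqfuv nlglg dmu pbxb wkipf flueg tfa smym
Hunk 4: at line 2 remove [dmu] add [gfbf] -> 8 lines: wqfuv nlglg gfbf pbxb wkipf flueg tfa smym
Hunk 5: at line 5 remove [flueg] add [mkb,bddi] -> 9 lines: wqfuv nlglg gfbf pbxb wkipf mkb bddi tfa smym
Hunk 6: at line 1 remove [nlglg] add [zyrt] -> 9 lines: wqfuv zyrt gfbf pbxb wkipf mkb bddi tfa smym
Hunk 7: at line 4 remove [wkipf,mkb,bddi] add [qcst] -> 7 lines: wqfuv zyrt gfbf pbxb qcst tfa smym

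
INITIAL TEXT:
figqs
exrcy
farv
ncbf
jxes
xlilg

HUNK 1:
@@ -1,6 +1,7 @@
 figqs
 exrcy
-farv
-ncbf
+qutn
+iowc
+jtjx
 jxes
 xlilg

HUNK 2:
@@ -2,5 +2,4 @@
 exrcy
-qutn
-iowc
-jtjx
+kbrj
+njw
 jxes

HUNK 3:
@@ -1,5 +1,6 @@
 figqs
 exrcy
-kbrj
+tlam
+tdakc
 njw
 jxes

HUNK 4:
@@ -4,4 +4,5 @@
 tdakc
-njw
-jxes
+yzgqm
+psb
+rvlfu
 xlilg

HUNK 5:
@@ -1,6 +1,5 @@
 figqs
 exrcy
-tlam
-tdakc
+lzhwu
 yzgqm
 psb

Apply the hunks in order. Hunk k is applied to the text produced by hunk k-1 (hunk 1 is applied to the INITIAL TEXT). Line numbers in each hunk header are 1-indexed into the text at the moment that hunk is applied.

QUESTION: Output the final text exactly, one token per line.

Hunk 1: at line 1 remove [farv,ncbf] add [qutn,iowc,jtjx] -> 7 lines: figqs exrcy qutn iowc jtjx jxes xlilg
Hunk 2: at line 2 remove [qutn,iowc,jtjx] add [kbrj,njw] -> 6 lines: figqs exrcy kbrj njw jxes xlilg
Hunk 3: at line 1 remove [kbrj] add [tlam,tdakc] -> 7 lines: figqs exrcy tlam tdakc njw jxes xlilg
Hunk 4: at line 4 remove [njw,jxes] add [yzgqm,psb,rvlfu] -> 8 lines: figqs exrcy tlam tdakc yzgqm psb rvlfu xlilg
Hunk 5: at line 1 remove [tlam,tdakc] add [lzhwu] -> 7 lines: figqs exrcy lzhwu yzgqm psb rvlfu xlilg

Answer: figqs
exrcy
lzhwu
yzgqm
psb
rvlfu
xlilg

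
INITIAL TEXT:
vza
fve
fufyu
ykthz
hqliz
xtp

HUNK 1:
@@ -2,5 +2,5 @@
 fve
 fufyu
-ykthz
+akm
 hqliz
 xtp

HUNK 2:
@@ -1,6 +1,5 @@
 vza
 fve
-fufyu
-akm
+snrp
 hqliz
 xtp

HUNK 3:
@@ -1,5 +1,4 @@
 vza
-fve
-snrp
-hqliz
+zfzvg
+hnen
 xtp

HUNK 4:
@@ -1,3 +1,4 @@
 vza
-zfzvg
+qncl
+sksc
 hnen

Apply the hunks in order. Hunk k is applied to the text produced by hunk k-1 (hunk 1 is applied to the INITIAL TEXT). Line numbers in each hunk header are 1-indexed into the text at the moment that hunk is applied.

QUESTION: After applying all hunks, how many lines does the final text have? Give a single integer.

Hunk 1: at line 2 remove [ykthz] add [akm] -> 6 lines: vza fve fufyu akm hqliz xtp
Hunk 2: at line 1 remove [fufyu,akm] add [snrp] -> 5 lines: vza fve snrp hqliz xtp
Hunk 3: at line 1 remove [fve,snrp,hqliz] add [zfzvg,hnen] -> 4 lines: vza zfzvg hnen xtp
Hunk 4: at line 1 remove [zfzvg] add [qncl,sksc] -> 5 lines: vza qncl sksc hnen xtp
Final line count: 5

Answer: 5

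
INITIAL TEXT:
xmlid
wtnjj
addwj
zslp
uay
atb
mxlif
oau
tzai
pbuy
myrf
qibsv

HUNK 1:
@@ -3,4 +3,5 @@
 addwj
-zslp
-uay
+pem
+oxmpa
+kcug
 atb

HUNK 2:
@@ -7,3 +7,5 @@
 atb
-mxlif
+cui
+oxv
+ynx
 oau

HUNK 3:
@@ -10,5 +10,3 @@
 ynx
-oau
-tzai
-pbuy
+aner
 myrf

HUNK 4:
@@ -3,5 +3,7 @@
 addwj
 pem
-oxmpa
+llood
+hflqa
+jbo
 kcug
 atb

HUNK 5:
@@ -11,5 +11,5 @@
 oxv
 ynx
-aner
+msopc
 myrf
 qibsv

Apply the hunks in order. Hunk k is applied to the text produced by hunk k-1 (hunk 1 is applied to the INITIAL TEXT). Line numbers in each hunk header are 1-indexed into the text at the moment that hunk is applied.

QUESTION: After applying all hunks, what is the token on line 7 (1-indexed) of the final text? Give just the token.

Hunk 1: at line 3 remove [zslp,uay] add [pem,oxmpa,kcug] -> 13 lines: xmlid wtnjj addwj pem oxmpa kcug atb mxlif oau tzai pbuy myrf qibsv
Hunk 2: at line 7 remove [mxlif] add [cui,oxv,ynx] -> 15 lines: xmlid wtnjj addwj pem oxmpa kcug atb cui oxv ynx oau tzai pbuy myrf qibsv
Hunk 3: at line 10 remove [oau,tzai,pbuy] add [aner] -> 13 lines: xmlid wtnjj addwj pem oxmpa kcug atb cui oxv ynx aner myrf qibsv
Hunk 4: at line 3 remove [oxmpa] add [llood,hflqa,jbo] -> 15 lines: xmlid wtnjj addwj pem llood hflqa jbo kcug atb cui oxv ynx aner myrf qibsv
Hunk 5: at line 11 remove [aner] add [msopc] -> 15 lines: xmlid wtnjj addwj pem llood hflqa jbo kcug atb cui oxv ynx msopc myrf qibsv
Final line 7: jbo

Answer: jbo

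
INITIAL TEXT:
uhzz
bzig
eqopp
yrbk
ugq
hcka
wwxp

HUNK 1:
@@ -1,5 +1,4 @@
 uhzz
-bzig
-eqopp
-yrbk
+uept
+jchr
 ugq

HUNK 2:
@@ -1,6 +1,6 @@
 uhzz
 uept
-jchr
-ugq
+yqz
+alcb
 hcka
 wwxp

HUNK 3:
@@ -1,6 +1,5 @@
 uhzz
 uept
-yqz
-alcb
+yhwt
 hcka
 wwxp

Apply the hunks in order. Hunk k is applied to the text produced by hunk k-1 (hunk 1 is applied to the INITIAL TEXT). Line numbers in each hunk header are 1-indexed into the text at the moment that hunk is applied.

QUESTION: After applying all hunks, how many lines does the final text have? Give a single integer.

Answer: 5

Derivation:
Hunk 1: at line 1 remove [bzig,eqopp,yrbk] add [uept,jchr] -> 6 lines: uhzz uept jchr ugq hcka wwxp
Hunk 2: at line 1 remove [jchr,ugq] add [yqz,alcb] -> 6 lines: uhzz uept yqz alcb hcka wwxp
Hunk 3: at line 1 remove [yqz,alcb] add [yhwt] -> 5 lines: uhzz uept yhwt hcka wwxp
Final line count: 5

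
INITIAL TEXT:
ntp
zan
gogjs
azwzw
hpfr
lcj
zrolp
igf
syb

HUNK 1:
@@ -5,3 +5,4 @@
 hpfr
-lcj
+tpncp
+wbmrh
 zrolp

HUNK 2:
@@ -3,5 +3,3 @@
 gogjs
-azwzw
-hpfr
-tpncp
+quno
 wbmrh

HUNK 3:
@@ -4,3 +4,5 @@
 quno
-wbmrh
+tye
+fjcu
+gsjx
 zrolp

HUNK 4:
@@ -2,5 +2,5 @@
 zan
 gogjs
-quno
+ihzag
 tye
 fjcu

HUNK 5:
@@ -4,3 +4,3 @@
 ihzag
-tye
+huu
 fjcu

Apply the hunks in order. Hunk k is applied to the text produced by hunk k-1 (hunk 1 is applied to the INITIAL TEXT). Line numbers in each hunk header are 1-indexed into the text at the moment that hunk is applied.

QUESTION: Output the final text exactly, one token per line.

Answer: ntp
zan
gogjs
ihzag
huu
fjcu
gsjx
zrolp
igf
syb

Derivation:
Hunk 1: at line 5 remove [lcj] add [tpncp,wbmrh] -> 10 lines: ntp zan gogjs azwzw hpfr tpncp wbmrh zrolp igf syb
Hunk 2: at line 3 remove [azwzw,hpfr,tpncp] add [quno] -> 8 lines: ntp zan gogjs quno wbmrh zrolp igf syb
Hunk 3: at line 4 remove [wbmrh] add [tye,fjcu,gsjx] -> 10 lines: ntp zan gogjs quno tye fjcu gsjx zrolp igf syb
Hunk 4: at line 2 remove [quno] add [ihzag] -> 10 lines: ntp zan gogjs ihzag tye fjcu gsjx zrolp igf syb
Hunk 5: at line 4 remove [tye] add [huu] -> 10 lines: ntp zan gogjs ihzag huu fjcu gsjx zrolp igf syb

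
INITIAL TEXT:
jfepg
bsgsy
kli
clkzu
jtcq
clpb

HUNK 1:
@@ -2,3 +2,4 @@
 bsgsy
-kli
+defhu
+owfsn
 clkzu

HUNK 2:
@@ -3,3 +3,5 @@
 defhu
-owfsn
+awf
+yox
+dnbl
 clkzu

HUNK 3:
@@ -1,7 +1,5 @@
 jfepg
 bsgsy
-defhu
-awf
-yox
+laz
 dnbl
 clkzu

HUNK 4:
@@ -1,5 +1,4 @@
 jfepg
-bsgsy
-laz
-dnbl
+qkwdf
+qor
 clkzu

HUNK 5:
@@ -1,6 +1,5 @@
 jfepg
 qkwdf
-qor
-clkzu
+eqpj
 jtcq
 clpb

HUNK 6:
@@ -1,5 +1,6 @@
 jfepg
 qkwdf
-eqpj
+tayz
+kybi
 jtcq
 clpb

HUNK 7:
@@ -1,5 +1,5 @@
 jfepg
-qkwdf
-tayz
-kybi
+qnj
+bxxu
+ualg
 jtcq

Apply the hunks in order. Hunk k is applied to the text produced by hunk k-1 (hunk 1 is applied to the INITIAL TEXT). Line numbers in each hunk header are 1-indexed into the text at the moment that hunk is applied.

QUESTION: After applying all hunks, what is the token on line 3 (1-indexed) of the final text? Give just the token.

Answer: bxxu

Derivation:
Hunk 1: at line 2 remove [kli] add [defhu,owfsn] -> 7 lines: jfepg bsgsy defhu owfsn clkzu jtcq clpb
Hunk 2: at line 3 remove [owfsn] add [awf,yox,dnbl] -> 9 lines: jfepg bsgsy defhu awf yox dnbl clkzu jtcq clpb
Hunk 3: at line 1 remove [defhu,awf,yox] add [laz] -> 7 lines: jfepg bsgsy laz dnbl clkzu jtcq clpb
Hunk 4: at line 1 remove [bsgsy,laz,dnbl] add [qkwdf,qor] -> 6 lines: jfepg qkwdf qor clkzu jtcq clpb
Hunk 5: at line 1 remove [qor,clkzu] add [eqpj] -> 5 lines: jfepg qkwdf eqpj jtcq clpb
Hunk 6: at line 1 remove [eqpj] add [tayz,kybi] -> 6 lines: jfepg qkwdf tayz kybi jtcq clpb
Hunk 7: at line 1 remove [qkwdf,tayz,kybi] add [qnj,bxxu,ualg] -> 6 lines: jfepg qnj bxxu ualg jtcq clpb
Final line 3: bxxu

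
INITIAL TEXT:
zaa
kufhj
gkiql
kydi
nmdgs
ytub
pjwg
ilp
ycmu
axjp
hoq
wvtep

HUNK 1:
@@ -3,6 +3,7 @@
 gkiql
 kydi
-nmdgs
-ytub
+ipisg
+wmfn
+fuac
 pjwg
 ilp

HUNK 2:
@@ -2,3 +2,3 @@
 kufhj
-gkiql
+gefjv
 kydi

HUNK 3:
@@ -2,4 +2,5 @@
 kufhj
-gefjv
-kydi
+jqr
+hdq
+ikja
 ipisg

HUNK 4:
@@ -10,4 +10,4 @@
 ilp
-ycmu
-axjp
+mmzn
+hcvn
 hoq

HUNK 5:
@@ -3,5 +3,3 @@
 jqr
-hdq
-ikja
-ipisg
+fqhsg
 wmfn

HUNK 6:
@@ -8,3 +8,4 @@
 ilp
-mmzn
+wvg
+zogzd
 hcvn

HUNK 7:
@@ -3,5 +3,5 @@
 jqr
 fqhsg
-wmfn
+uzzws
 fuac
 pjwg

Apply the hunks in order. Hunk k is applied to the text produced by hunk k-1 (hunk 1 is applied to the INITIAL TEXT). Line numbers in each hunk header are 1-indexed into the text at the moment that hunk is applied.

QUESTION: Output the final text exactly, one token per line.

Hunk 1: at line 3 remove [nmdgs,ytub] add [ipisg,wmfn,fuac] -> 13 lines: zaa kufhj gkiql kydi ipisg wmfn fuac pjwg ilp ycmu axjp hoq wvtep
Hunk 2: at line 2 remove [gkiql] add [gefjv] -> 13 lines: zaa kufhj gefjv kydi ipisg wmfn fuac pjwg ilp ycmu axjp hoq wvtep
Hunk 3: at line 2 remove [gefjv,kydi] add [jqr,hdq,ikja] -> 14 lines: zaa kufhj jqr hdq ikja ipisg wmfn fuac pjwg ilp ycmu axjp hoq wvtep
Hunk 4: at line 10 remove [ycmu,axjp] add [mmzn,hcvn] -> 14 lines: zaa kufhj jqr hdq ikja ipisg wmfn fuac pjwg ilp mmzn hcvn hoq wvtep
Hunk 5: at line 3 remove [hdq,ikja,ipisg] add [fqhsg] -> 12 lines: zaa kufhj jqr fqhsg wmfn fuac pjwg ilp mmzn hcvn hoq wvtep
Hunk 6: at line 8 remove [mmzn] add [wvg,zogzd] -> 13 lines: zaa kufhj jqr fqhsg wmfn fuac pjwg ilp wvg zogzd hcvn hoq wvtep
Hunk 7: at line 3 remove [wmfn] add [uzzws] -> 13 lines: zaa kufhj jqr fqhsg uzzws fuac pjwg ilp wvg zogzd hcvn hoq wvtep

Answer: zaa
kufhj
jqr
fqhsg
uzzws
fuac
pjwg
ilp
wvg
zogzd
hcvn
hoq
wvtep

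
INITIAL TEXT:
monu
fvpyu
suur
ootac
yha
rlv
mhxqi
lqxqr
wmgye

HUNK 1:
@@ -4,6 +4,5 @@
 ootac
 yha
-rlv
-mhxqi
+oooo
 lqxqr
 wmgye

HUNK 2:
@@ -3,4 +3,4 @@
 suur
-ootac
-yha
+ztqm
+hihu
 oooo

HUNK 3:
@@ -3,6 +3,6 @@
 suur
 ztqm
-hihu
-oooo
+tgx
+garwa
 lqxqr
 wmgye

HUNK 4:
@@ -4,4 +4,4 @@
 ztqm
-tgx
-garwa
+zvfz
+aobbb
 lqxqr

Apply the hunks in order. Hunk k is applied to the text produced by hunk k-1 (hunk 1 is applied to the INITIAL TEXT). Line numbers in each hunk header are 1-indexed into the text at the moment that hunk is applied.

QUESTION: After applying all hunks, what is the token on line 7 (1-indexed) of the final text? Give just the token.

Hunk 1: at line 4 remove [rlv,mhxqi] add [oooo] -> 8 lines: monu fvpyu suur ootac yha oooo lqxqr wmgye
Hunk 2: at line 3 remove [ootac,yha] add [ztqm,hihu] -> 8 lines: monu fvpyu suur ztqm hihu oooo lqxqr wmgye
Hunk 3: at line 3 remove [hihu,oooo] add [tgx,garwa] -> 8 lines: monu fvpyu suur ztqm tgx garwa lqxqr wmgye
Hunk 4: at line 4 remove [tgx,garwa] add [zvfz,aobbb] -> 8 lines: monu fvpyu suur ztqm zvfz aobbb lqxqr wmgye
Final line 7: lqxqr

Answer: lqxqr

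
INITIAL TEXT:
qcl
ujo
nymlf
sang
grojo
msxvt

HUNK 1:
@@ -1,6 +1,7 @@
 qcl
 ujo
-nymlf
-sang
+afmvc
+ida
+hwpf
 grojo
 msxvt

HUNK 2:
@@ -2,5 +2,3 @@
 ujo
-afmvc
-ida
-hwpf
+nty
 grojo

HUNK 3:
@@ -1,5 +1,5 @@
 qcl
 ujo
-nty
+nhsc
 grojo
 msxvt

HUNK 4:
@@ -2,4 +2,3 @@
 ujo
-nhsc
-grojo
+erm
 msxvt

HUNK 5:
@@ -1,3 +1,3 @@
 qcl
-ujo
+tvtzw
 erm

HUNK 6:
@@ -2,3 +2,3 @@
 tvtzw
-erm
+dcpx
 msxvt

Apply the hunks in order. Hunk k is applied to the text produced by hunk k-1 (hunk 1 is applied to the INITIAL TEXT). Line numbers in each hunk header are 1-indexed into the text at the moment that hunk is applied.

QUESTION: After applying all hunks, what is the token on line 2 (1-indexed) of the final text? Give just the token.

Hunk 1: at line 1 remove [nymlf,sang] add [afmvc,ida,hwpf] -> 7 lines: qcl ujo afmvc ida hwpf grojo msxvt
Hunk 2: at line 2 remove [afmvc,ida,hwpf] add [nty] -> 5 lines: qcl ujo nty grojo msxvt
Hunk 3: at line 1 remove [nty] add [nhsc] -> 5 lines: qcl ujo nhsc grojo msxvt
Hunk 4: at line 2 remove [nhsc,grojo] add [erm] -> 4 lines: qcl ujo erm msxvt
Hunk 5: at line 1 remove [ujo] add [tvtzw] -> 4 lines: qcl tvtzw erm msxvt
Hunk 6: at line 2 remove [erm] add [dcpx] -> 4 lines: qcl tvtzw dcpx msxvt
Final line 2: tvtzw

Answer: tvtzw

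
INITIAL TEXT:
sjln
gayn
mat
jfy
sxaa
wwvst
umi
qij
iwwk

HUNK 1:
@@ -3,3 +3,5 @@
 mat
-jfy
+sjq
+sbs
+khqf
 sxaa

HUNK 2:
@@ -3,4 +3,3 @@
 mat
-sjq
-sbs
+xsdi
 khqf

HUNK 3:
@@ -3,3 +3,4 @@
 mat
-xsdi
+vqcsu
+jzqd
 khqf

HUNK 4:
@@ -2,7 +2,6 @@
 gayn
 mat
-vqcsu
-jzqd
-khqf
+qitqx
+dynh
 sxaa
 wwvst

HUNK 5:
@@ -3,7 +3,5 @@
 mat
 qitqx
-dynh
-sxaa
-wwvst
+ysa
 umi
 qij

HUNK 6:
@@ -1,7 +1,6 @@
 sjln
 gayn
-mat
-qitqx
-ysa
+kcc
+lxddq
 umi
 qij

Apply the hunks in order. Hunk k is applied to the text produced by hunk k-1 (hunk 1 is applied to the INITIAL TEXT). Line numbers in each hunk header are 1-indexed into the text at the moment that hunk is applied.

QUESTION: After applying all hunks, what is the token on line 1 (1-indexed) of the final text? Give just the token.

Answer: sjln

Derivation:
Hunk 1: at line 3 remove [jfy] add [sjq,sbs,khqf] -> 11 lines: sjln gayn mat sjq sbs khqf sxaa wwvst umi qij iwwk
Hunk 2: at line 3 remove [sjq,sbs] add [xsdi] -> 10 lines: sjln gayn mat xsdi khqf sxaa wwvst umi qij iwwk
Hunk 3: at line 3 remove [xsdi] add [vqcsu,jzqd] -> 11 lines: sjln gayn mat vqcsu jzqd khqf sxaa wwvst umi qij iwwk
Hunk 4: at line 2 remove [vqcsu,jzqd,khqf] add [qitqx,dynh] -> 10 lines: sjln gayn mat qitqx dynh sxaa wwvst umi qij iwwk
Hunk 5: at line 3 remove [dynh,sxaa,wwvst] add [ysa] -> 8 lines: sjln gayn mat qitqx ysa umi qij iwwk
Hunk 6: at line 1 remove [mat,qitqx,ysa] add [kcc,lxddq] -> 7 lines: sjln gayn kcc lxddq umi qij iwwk
Final line 1: sjln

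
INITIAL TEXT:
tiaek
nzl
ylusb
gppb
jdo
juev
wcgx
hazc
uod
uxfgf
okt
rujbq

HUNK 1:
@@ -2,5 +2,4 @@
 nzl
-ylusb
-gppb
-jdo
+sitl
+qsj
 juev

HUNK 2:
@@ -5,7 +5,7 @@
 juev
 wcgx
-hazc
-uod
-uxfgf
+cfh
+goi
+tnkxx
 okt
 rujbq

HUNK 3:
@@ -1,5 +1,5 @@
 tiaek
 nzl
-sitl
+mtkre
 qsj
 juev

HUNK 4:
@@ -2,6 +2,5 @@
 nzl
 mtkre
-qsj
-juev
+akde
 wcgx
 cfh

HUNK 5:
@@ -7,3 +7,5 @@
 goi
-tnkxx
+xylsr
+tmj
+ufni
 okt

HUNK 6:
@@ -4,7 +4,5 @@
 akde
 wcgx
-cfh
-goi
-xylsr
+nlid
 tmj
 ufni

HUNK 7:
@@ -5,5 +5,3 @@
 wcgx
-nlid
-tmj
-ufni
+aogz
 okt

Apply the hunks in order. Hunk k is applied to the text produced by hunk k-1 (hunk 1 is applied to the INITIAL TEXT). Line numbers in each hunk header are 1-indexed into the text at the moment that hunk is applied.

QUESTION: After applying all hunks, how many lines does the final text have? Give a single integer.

Hunk 1: at line 2 remove [ylusb,gppb,jdo] add [sitl,qsj] -> 11 lines: tiaek nzl sitl qsj juev wcgx hazc uod uxfgf okt rujbq
Hunk 2: at line 5 remove [hazc,uod,uxfgf] add [cfh,goi,tnkxx] -> 11 lines: tiaek nzl sitl qsj juev wcgx cfh goi tnkxx okt rujbq
Hunk 3: at line 1 remove [sitl] add [mtkre] -> 11 lines: tiaek nzl mtkre qsj juev wcgx cfh goi tnkxx okt rujbq
Hunk 4: at line 2 remove [qsj,juev] add [akde] -> 10 lines: tiaek nzl mtkre akde wcgx cfh goi tnkxx okt rujbq
Hunk 5: at line 7 remove [tnkxx] add [xylsr,tmj,ufni] -> 12 lines: tiaek nzl mtkre akde wcgx cfh goi xylsr tmj ufni okt rujbq
Hunk 6: at line 4 remove [cfh,goi,xylsr] add [nlid] -> 10 lines: tiaek nzl mtkre akde wcgx nlid tmj ufni okt rujbq
Hunk 7: at line 5 remove [nlid,tmj,ufni] add [aogz] -> 8 lines: tiaek nzl mtkre akde wcgx aogz okt rujbq
Final line count: 8

Answer: 8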